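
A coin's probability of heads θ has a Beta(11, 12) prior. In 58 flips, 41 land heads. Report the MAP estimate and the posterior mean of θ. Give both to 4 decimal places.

MAP = 0.6456; posterior mean = 0.6420

Posterior: Beta(11+41, 12+17) = Beta(52, 29).
Mode = (52−1)/(52+29−2) = 51/79 = 0.6456.
Mean = 52/(52+29) = 52/81 = 0.6420.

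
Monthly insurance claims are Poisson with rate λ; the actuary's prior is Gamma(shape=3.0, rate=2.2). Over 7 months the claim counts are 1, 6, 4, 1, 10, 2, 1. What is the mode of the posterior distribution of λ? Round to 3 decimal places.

Σ counts = 25. Posterior: Gamma(shape = 3.0+25 = 28.0, rate = 2.2+7 = 9.2).
Mode = (α−1)/β = 27.0/9.2 = 2.935.
Mean = α/β = 28.0/9.2 = 3.043.
This is the posterior mode — the MAP estimate.

2.935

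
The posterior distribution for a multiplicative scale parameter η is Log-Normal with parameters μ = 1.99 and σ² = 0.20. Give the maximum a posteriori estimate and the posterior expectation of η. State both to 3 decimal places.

Mode = exp(μ − σ²) = exp(1.79) = 5.989.
Mean = exp(μ + σ²/2) = exp(2.090) = 8.085.
The mean is pulled above the mode by the posterior's right skew.

maximum a posteriori estimate = 5.989, posterior expectation = 8.085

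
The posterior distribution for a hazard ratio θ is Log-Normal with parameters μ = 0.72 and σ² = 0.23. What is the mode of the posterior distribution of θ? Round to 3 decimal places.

1.632

Mode = exp(μ − σ²) = exp(0.49) = 1.632.
Mean = exp(μ + σ²/2) = exp(0.835) = 2.305.
This is the posterior mode — the MAP estimate.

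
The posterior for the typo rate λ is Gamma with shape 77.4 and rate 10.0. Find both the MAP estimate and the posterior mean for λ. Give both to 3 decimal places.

Mode = (α−1)/β = 76.4/10.0 = 7.640.
Mean = α/β = 77.4/10.0 = 7.740.
The posterior is right-skewed, so the mean exceeds the mode.

MAP = 7.640; posterior mean = 7.740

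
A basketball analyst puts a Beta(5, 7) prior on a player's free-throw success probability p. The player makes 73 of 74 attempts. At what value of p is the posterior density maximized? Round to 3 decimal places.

0.917

Posterior: Beta(5+73, 7+1) = Beta(78, 8).
Mode = (78−1)/(78+8−2) = 77/84 = 0.917.
Mean = 78/(78+8) = 78/86 = 0.907.
This is the posterior mode — the MAP estimate.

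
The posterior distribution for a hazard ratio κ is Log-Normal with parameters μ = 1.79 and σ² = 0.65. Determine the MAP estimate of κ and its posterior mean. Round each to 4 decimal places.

Mode = exp(μ − σ²) = exp(1.14) = 3.1268.
Mean = exp(μ + σ²/2) = exp(2.115) = 8.2896.

κ_MAP = 3.1268, E[κ|data] = 8.2896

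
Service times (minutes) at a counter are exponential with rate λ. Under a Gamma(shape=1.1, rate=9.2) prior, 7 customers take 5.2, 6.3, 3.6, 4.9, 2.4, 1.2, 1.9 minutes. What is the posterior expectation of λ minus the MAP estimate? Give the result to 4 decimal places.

Σ times = 25.5. Posterior: Gamma(shape = 1.1+7 = 8.1, rate = 9.2+25.5 = 34.7).
Mode = (α−1)/β = 7.1/34.7 = 0.2046.
Mean = α/β = 8.1/34.7 = 0.2334.
Difference = 0.2334 − 0.2046 = 0.0288.

0.0288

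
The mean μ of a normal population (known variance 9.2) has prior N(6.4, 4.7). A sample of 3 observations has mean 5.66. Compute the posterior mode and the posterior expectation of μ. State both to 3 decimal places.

MAP = 5.952, posterior mean = 5.952

Posterior for μ is Normal. Precision-weighted mean: (1/4.7·6.4 + 3/9.2·5.66) / (1/4.7 + 3/9.2) = 5.952.
A Normal posterior is symmetric, so mode = mean.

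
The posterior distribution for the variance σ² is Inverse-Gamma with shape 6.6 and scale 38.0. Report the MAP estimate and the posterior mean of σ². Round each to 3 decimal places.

MAP estimate = 5.000, posterior mean = 6.786

Mode = β/(α+1) = 38.0/7.6 = 5.000.
Mean = β/(α−1) = 38.0/5.6 = 6.786.
The posterior is right-skewed, so the mean exceeds the mode.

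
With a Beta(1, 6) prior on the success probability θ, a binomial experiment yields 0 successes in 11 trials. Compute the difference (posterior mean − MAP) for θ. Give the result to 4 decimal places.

0.0556

Posterior: Beta(1+0, 6+11) = Beta(1, 17).
Since α = 1 ≤ 1 and β > 1, the Beta density is monotone decreasing on [0,1]; the mode is at 0.
Mean = 1/(1+17) = 0.0556.
Difference = 0.0556 − 0.0000 = 0.0556.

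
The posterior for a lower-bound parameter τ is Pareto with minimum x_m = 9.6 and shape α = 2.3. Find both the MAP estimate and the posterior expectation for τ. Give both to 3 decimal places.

MAP estimate = 9.600, posterior expectation = 16.985

The Pareto density is strictly decreasing on [x_m, ∞), so the mode is x_m = 9.600.
Mean = α·x_m/(α−1) = 2.3·9.6/1.3 = 16.985.
The mean is pulled above the mode by the posterior's right skew.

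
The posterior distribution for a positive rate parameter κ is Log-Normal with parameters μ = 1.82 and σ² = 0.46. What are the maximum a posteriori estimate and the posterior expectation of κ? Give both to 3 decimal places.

maximum a posteriori estimate = 3.896, posterior expectation = 7.768

Mode = exp(μ − σ²) = exp(1.36) = 3.896.
Mean = exp(μ + σ²/2) = exp(2.050) = 7.768.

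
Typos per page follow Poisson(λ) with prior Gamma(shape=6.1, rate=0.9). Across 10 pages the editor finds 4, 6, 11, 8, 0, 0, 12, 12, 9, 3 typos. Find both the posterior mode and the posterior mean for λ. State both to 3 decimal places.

MAP = 6.431; posterior mean = 6.523

Σ counts = 65. Posterior: Gamma(shape = 6.1+65 = 71.1, rate = 0.9+10 = 10.9).
Mode = (α−1)/β = 70.1/10.9 = 6.431.
Mean = α/β = 71.1/10.9 = 6.523.
The posterior is right-skewed, so the mean exceeds the mode.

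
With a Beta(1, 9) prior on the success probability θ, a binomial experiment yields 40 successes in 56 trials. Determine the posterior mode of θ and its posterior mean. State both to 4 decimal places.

Posterior: Beta(1+40, 9+16) = Beta(41, 25).
Mode = (41−1)/(41+25−2) = 40/64 = 0.6250.
Mean = 41/(41+25) = 41/66 = 0.6212.

MAP: 0.6250. Posterior mean: 0.6212.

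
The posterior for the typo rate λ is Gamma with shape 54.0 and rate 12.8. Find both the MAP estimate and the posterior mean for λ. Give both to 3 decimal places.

Mode = (α−1)/β = 53.0/12.8 = 4.141.
Mean = α/β = 54.0/12.8 = 4.219.
Right-skewed posterior ⇒ mode < mean.

MAP: 4.141. Posterior mean: 4.219.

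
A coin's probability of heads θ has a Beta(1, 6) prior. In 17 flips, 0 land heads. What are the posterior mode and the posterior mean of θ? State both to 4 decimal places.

Posterior: Beta(1+0, 6+17) = Beta(1, 23).
Since α = 1 ≤ 1 and β > 1, the Beta density is monotone decreasing on [0,1]; the mode is at 0.
Mean = 1/(1+23) = 0.0417.
The posterior is right-skewed, so the mean exceeds the mode.

MAP: 0.0000. Posterior mean: 0.0417.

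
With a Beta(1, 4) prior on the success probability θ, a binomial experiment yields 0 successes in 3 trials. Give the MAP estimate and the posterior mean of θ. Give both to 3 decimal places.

θ_MAP = 0.000, E[θ|data] = 0.125

Posterior: Beta(1+0, 4+3) = Beta(1, 7).
Since α = 1 ≤ 1 and β > 1, the Beta density is monotone decreasing on [0,1]; the mode is at 0.
Mean = 1/(1+7) = 0.125.
Mean > mode: the posterior has a right tail.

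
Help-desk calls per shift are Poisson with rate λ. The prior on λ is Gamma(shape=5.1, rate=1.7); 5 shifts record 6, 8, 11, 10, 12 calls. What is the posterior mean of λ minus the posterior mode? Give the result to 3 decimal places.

Σ counts = 47. Posterior: Gamma(shape = 5.1+47 = 52.1, rate = 1.7+5 = 6.7).
Mode = (α−1)/β = 51.1/6.7 = 7.627.
Mean = α/β = 52.1/6.7 = 7.776.
Difference = 7.776 − 7.627 = 0.149.

0.149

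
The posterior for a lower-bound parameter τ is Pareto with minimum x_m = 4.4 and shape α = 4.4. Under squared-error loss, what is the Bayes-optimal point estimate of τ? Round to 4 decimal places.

5.6941

The Pareto density is strictly decreasing on [x_m, ∞), so the mode is x_m = 4.4000.
Mean = α·x_m/(α−1) = 4.4·4.4/3.4 = 5.6941.
Squared-error loss ⇒ the optimal estimator is the posterior mean.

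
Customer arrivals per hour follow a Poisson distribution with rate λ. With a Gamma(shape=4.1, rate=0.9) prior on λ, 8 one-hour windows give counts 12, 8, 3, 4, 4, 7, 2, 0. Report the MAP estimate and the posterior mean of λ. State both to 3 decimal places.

MAP estimate = 4.843, posterior mean = 4.955

Σ counts = 40. Posterior: Gamma(shape = 4.1+40 = 44.1, rate = 0.9+8 = 8.9).
Mode = (α−1)/β = 43.1/8.9 = 4.843.
Mean = α/β = 44.1/8.9 = 4.955.
The posterior is right-skewed, so the mean exceeds the mode.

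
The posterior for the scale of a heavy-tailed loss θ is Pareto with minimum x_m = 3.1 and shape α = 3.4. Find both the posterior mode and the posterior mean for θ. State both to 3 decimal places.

θ_MAP = 3.100, E[θ|data] = 4.392

The Pareto density is strictly decreasing on [x_m, ∞), so the mode is x_m = 3.100.
Mean = α·x_m/(α−1) = 3.4·3.1/2.4 = 4.392.
Right-skewed posterior ⇒ mode < mean.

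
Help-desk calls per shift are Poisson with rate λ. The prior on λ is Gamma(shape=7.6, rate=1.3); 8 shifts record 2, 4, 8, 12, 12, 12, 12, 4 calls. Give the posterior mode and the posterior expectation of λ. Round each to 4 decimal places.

posterior mode = 7.8065, posterior expectation = 7.9140

Σ counts = 66. Posterior: Gamma(shape = 7.6+66 = 73.6, rate = 1.3+8 = 9.3).
Mode = (α−1)/β = 72.6/9.3 = 7.8065.
Mean = α/β = 73.6/9.3 = 7.9140.
The mean is pulled above the mode by the posterior's right skew.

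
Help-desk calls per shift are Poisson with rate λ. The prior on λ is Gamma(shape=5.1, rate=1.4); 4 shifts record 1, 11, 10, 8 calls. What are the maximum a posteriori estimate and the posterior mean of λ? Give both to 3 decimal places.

λ_MAP = 6.315, E[λ|data] = 6.500

Σ counts = 30. Posterior: Gamma(shape = 5.1+30 = 35.1, rate = 1.4+4 = 5.4).
Mode = (α−1)/β = 34.1/5.4 = 6.315.
Mean = α/β = 35.1/5.4 = 6.500.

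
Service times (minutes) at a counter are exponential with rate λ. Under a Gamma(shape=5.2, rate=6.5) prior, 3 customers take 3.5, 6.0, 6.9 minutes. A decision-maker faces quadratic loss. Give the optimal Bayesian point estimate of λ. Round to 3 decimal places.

Σ times = 16.4. Posterior: Gamma(shape = 5.2+3 = 8.2, rate = 6.5+16.4 = 22.9).
Mode = (α−1)/β = 7.2/22.9 = 0.314.
Mean = α/β = 8.2/22.9 = 0.358.
Quadratic loss ⇒ the optimal estimator is the posterior mean.

0.358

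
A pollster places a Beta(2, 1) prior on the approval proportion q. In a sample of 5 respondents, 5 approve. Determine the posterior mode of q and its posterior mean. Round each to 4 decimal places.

MAP = 1.0000; posterior mean = 0.8750

Posterior: Beta(2+5, 1+0) = Beta(7, 1).
Since β = 1 ≤ 1 and α > 1, the Beta density is monotone increasing on [0,1]; the mode is at 1.
Mean = 7/(7+1) = 0.8750.
The posterior is left-skewed, so the mode exceeds the mean.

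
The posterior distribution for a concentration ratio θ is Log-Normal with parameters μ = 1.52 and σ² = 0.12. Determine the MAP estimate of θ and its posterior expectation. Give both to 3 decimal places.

MAP: 4.055. Posterior mean: 4.855.

Mode = exp(μ − σ²) = exp(1.40) = 4.055.
Mean = exp(μ + σ²/2) = exp(1.580) = 4.855.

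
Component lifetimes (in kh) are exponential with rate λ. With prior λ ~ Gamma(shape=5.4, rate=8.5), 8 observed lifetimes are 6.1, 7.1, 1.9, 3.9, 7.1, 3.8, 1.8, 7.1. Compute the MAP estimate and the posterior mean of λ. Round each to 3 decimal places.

MAP = 0.262; posterior mean = 0.283

Σ times = 38.8. Posterior: Gamma(shape = 5.4+8 = 13.4, rate = 8.5+38.8 = 47.3).
Mode = (α−1)/β = 12.4/47.3 = 0.262.
Mean = α/β = 13.4/47.3 = 0.283.
Right-skewed posterior ⇒ mode < mean.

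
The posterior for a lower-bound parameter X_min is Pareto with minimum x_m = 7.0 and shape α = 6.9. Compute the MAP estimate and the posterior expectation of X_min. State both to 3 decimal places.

The Pareto density is strictly decreasing on [x_m, ∞), so the mode is x_m = 7.000.
Mean = α·x_m/(α−1) = 6.9·7.0/5.9 = 8.186.
The mean is pulled above the mode by the posterior's right skew.

MAP estimate = 7.000, posterior expectation = 8.186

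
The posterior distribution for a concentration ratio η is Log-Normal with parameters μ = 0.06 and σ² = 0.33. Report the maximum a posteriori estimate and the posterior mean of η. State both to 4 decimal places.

Mode = exp(μ − σ²) = exp(-0.27) = 0.7634.
Mean = exp(μ + σ²/2) = exp(0.225) = 1.2523.
The posterior is right-skewed, so the mean exceeds the mode.

maximum a posteriori estimate = 0.7634, posterior mean = 1.2523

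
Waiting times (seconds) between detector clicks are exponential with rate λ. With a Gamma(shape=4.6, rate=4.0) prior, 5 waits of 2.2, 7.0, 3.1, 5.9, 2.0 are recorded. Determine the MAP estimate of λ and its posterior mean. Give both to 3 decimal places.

λ_MAP = 0.355, E[λ|data] = 0.397

Σ times = 20.2. Posterior: Gamma(shape = 4.6+5 = 9.6, rate = 4.0+20.2 = 24.2).
Mode = (α−1)/β = 8.6/24.2 = 0.355.
Mean = α/β = 9.6/24.2 = 0.397.
Right-skewed posterior ⇒ mode < mean.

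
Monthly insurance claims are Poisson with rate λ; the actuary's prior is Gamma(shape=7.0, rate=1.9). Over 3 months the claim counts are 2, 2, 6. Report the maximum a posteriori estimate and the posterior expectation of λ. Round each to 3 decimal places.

MAP = 3.265, posterior mean = 3.469

Σ counts = 10. Posterior: Gamma(shape = 7.0+10 = 17.0, rate = 1.9+3 = 4.9).
Mode = (α−1)/β = 16.0/4.9 = 3.265.
Mean = α/β = 17.0/4.9 = 3.469.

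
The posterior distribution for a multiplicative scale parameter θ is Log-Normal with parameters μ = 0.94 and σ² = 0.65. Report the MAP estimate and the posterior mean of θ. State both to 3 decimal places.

MAP estimate = 1.336, posterior mean = 3.543

Mode = exp(μ − σ²) = exp(0.29) = 1.336.
Mean = exp(μ + σ²/2) = exp(1.265) = 3.543.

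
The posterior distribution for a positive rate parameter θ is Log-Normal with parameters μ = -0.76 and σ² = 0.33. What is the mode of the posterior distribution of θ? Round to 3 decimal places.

0.336

Mode = exp(μ − σ²) = exp(-1.09) = 0.336.
Mean = exp(μ + σ²/2) = exp(-0.595) = 0.552.
This is the posterior mode — the MAP estimate.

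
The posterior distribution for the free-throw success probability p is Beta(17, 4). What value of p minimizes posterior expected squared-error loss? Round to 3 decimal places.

0.810

Mode = (17−1)/(17+4−2) = 16/19 = 0.842.
Mean = 17/(17+4) = 17/21 = 0.810.
Squared-error loss ⇒ the optimal estimator is the posterior mean.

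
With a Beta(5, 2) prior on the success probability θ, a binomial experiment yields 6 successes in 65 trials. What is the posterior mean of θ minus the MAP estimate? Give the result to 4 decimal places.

Posterior: Beta(5+6, 2+59) = Beta(11, 61).
Mode = (11−1)/(11+61−2) = 10/70 = 0.1429.
Mean = 11/(11+61) = 11/72 = 0.1528.
Difference = 0.1528 − 0.1429 = 0.0099.

0.0099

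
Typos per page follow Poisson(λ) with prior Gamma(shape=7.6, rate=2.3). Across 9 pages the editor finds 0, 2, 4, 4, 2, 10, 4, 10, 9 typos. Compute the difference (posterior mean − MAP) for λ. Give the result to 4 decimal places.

0.0885

Σ counts = 45. Posterior: Gamma(shape = 7.6+45 = 52.6, rate = 2.3+9 = 11.3).
Mode = (α−1)/β = 51.6/11.3 = 4.5664.
Mean = α/β = 52.6/11.3 = 4.6549.
Difference = 4.6549 − 4.5664 = 0.0885.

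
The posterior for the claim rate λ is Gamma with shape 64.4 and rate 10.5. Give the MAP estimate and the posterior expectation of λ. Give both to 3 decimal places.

Mode = (α−1)/β = 63.4/10.5 = 6.038.
Mean = α/β = 64.4/10.5 = 6.133.
The mean is pulled above the mode by the posterior's right skew.

λ_MAP = 6.038, E[λ|data] = 6.133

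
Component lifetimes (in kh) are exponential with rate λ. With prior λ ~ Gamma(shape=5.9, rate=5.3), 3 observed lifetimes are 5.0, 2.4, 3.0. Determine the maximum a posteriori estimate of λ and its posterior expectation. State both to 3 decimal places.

Σ times = 10.4. Posterior: Gamma(shape = 5.9+3 = 8.9, rate = 5.3+10.4 = 15.7).
Mode = (α−1)/β = 7.9/15.7 = 0.503.
Mean = α/β = 8.9/15.7 = 0.567.

maximum a posteriori estimate = 0.503, posterior expectation = 0.567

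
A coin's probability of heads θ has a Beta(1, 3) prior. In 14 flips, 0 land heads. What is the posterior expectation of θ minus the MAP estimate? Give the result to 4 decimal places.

0.0556

Posterior: Beta(1+0, 3+14) = Beta(1, 17).
Since α = 1 ≤ 1 and β > 1, the Beta density is monotone decreasing on [0,1]; the mode is at 0.
Mean = 1/(1+17) = 0.0556.
Difference = 0.0556 − 0.0000 = 0.0556.
The mean is pulled above the mode by the posterior's right skew.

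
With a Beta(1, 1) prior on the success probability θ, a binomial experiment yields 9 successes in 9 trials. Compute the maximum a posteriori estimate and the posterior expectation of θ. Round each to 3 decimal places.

MAP: 1.000. Posterior mean: 0.909.

Posterior: Beta(1+9, 1+0) = Beta(10, 1).
Since β = 1 ≤ 1 and α > 1, the Beta density is monotone increasing on [0,1]; the mode is at 1.
Mean = 10/(10+1) = 0.909.
Mode > mean: the posterior has a left tail.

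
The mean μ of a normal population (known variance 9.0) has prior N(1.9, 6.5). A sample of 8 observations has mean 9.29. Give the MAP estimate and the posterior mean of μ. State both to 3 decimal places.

Posterior for μ is Normal. Precision-weighted mean: (1/6.5·1.9 + 8/9.0·9.29) / (1/6.5 + 8/9.0) = 8.200.
A Normal posterior is symmetric, so mode = mean.

MAP estimate = 8.200, posterior mean = 8.200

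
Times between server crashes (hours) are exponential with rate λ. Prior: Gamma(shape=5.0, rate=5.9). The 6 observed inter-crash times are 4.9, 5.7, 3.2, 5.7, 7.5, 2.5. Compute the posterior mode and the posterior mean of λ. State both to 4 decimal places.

λ_MAP = 0.2825, E[λ|data] = 0.3107

Σ times = 29.5. Posterior: Gamma(shape = 5.0+6 = 11.0, rate = 5.9+29.5 = 35.4).
Mode = (α−1)/β = 10.0/35.4 = 0.2825.
Mean = α/β = 11.0/35.4 = 0.3107.
The mean is pulled above the mode by the posterior's right skew.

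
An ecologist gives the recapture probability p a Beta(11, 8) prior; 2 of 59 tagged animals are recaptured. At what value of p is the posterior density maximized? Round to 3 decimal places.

0.158

Posterior: Beta(11+2, 8+57) = Beta(13, 65).
Mode = (13−1)/(13+65−2) = 12/76 = 0.158.
Mean = 13/(13+65) = 13/78 = 0.167.
This is the posterior mode — the MAP estimate.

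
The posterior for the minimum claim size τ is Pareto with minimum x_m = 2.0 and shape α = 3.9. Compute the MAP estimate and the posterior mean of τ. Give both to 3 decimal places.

The Pareto density is strictly decreasing on [x_m, ∞), so the mode is x_m = 2.000.
Mean = α·x_m/(α−1) = 3.9·2.0/2.9 = 2.690.

τ_MAP = 2.000, E[τ|data] = 2.690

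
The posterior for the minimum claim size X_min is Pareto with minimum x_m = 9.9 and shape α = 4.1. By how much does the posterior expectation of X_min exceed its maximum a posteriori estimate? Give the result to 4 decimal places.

3.1935

The Pareto density is strictly decreasing on [x_m, ∞), so the mode is x_m = 9.9000.
Mean = α·x_m/(α−1) = 4.1·9.9/3.1 = 13.0935.
Difference = 13.0935 − 9.9000 = 3.1935.
The posterior is right-skewed, so the mean exceeds the mode.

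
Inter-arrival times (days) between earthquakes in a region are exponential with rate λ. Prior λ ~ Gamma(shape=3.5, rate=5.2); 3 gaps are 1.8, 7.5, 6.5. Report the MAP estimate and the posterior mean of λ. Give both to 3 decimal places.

Σ times = 15.8. Posterior: Gamma(shape = 3.5+3 = 6.5, rate = 5.2+15.8 = 21.0).
Mode = (α−1)/β = 5.5/21.0 = 0.262.
Mean = α/β = 6.5/21.0 = 0.310.
Right-skewed posterior ⇒ mode < mean.

MAP = 0.262, posterior mean = 0.310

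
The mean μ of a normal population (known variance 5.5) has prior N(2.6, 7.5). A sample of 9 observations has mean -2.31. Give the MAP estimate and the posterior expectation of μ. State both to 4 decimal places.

Posterior for μ is Normal. Precision-weighted mean: (1/7.5·2.6 + 9/5.5·-2.31) / (1/7.5 + 9/5.5) = -1.9401.
A Normal posterior is symmetric, so mode = mean.

MAP = -1.9401; posterior mean = -1.9401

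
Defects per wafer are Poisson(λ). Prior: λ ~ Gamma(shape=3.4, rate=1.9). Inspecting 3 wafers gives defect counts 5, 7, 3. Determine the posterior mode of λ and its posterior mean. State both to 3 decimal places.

MAP = 3.551; posterior mean = 3.755

Σ counts = 15. Posterior: Gamma(shape = 3.4+15 = 18.4, rate = 1.9+3 = 4.9).
Mode = (α−1)/β = 17.4/4.9 = 3.551.
Mean = α/β = 18.4/4.9 = 3.755.
Right-skewed posterior ⇒ mode < mean.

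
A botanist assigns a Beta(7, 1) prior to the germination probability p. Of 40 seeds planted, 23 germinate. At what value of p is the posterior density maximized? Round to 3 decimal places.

Posterior: Beta(7+23, 1+17) = Beta(30, 18).
Mode = (30−1)/(30+18−2) = 29/46 = 0.630.
Mean = 30/(30+18) = 30/48 = 0.625.
This is the posterior mode — the MAP estimate.

0.630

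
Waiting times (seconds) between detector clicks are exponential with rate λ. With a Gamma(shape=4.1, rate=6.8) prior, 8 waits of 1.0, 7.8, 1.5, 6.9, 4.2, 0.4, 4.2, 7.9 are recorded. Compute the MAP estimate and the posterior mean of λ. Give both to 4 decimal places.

λ_MAP = 0.2727, E[λ|data] = 0.2973

Σ times = 33.9. Posterior: Gamma(shape = 4.1+8 = 12.1, rate = 6.8+33.9 = 40.7).
Mode = (α−1)/β = 11.1/40.7 = 0.2727.
Mean = α/β = 12.1/40.7 = 0.2973.
Right-skewed posterior ⇒ mode < mean.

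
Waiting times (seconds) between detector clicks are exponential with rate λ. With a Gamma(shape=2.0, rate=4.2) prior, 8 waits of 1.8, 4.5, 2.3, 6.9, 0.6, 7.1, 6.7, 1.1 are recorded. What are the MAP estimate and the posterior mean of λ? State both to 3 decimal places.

Σ times = 31.0. Posterior: Gamma(shape = 2.0+8 = 10.0, rate = 4.2+31.0 = 35.2).
Mode = (α−1)/β = 9.0/35.2 = 0.256.
Mean = α/β = 10.0/35.2 = 0.284.

MAP: 0.256. Posterior mean: 0.284.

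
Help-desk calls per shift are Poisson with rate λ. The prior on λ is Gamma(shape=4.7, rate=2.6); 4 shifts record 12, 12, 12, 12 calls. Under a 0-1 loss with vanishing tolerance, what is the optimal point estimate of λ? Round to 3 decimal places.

Σ counts = 48. Posterior: Gamma(shape = 4.7+48 = 52.7, rate = 2.6+4 = 6.6).
Mode = (α−1)/β = 51.7/6.6 = 7.833.
Mean = α/β = 52.7/6.6 = 7.985.
This is the posterior mode — the MAP estimate.

7.833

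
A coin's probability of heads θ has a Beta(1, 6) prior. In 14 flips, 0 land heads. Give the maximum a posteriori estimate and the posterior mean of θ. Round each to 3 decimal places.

Posterior: Beta(1+0, 6+14) = Beta(1, 20).
Since α = 1 ≤ 1 and β > 1, the Beta density is monotone decreasing on [0,1]; the mode is at 0.
Mean = 1/(1+20) = 0.048.
The posterior is right-skewed, so the mean exceeds the mode.

MAP: 0.000. Posterior mean: 0.048.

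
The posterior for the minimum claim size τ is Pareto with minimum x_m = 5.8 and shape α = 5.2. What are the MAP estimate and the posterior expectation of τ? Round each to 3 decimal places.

The Pareto density is strictly decreasing on [x_m, ∞), so the mode is x_m = 5.800.
Mean = α·x_m/(α−1) = 5.2·5.8/4.2 = 7.181.
The posterior is right-skewed, so the mean exceeds the mode.

MAP: 5.800. Posterior mean: 7.181.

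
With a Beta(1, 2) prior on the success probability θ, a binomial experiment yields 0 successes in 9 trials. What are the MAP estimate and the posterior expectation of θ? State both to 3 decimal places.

MAP = 0.000; posterior mean = 0.083

Posterior: Beta(1+0, 2+9) = Beta(1, 11).
Since α = 1 ≤ 1 and β > 1, the Beta density is monotone decreasing on [0,1]; the mode is at 0.
Mean = 1/(1+11) = 0.083.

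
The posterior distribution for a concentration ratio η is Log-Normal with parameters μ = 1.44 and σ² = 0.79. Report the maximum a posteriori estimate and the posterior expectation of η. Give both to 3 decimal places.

Mode = exp(μ − σ²) = exp(0.65) = 1.916.
Mean = exp(μ + σ²/2) = exp(1.835) = 6.265.
Mean > mode: the posterior has a right tail.

maximum a posteriori estimate = 1.916, posterior expectation = 6.265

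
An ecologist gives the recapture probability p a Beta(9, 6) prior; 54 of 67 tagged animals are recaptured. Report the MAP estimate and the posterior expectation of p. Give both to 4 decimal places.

Posterior: Beta(9+54, 6+13) = Beta(63, 19).
Mode = (63−1)/(63+19−2) = 62/80 = 0.7750.
Mean = 63/(63+19) = 63/82 = 0.7683.
Mode > mean: the posterior has a left tail.

MAP = 0.7750; posterior mean = 0.7683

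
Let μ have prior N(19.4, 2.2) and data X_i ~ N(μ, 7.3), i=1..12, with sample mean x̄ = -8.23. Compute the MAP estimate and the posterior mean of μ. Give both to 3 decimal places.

MAP: -2.245. Posterior mean: -2.245.

Posterior for μ is Normal. Precision-weighted mean: (1/2.2·19.4 + 12/7.3·-8.23) / (1/2.2 + 12/7.3) = -2.245.
A Normal posterior is symmetric, so mode = mean.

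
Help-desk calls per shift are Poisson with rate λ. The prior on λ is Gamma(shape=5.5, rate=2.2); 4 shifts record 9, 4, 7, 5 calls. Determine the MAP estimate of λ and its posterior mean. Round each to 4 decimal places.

Σ counts = 25. Posterior: Gamma(shape = 5.5+25 = 30.5, rate = 2.2+4 = 6.2).
Mode = (α−1)/β = 29.5/6.2 = 4.7581.
Mean = α/β = 30.5/6.2 = 4.9194.

MAP estimate = 4.7581, posterior mean = 4.9194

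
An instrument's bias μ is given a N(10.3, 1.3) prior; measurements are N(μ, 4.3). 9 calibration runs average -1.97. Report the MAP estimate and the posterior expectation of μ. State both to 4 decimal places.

MAP = 1.3276; posterior mean = 1.3276

Posterior for μ is Normal. Precision-weighted mean: (1/1.3·10.3 + 9/4.3·-1.97) / (1/1.3 + 9/4.3) = 1.3276.
A Normal posterior is symmetric, so mode = mean.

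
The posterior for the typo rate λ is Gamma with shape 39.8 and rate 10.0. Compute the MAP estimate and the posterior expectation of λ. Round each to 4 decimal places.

Mode = (α−1)/β = 38.8/10.0 = 3.8800.
Mean = α/β = 39.8/10.0 = 3.9800.
Mean > mode: the posterior has a right tail.

MAP estimate = 3.8800, posterior expectation = 3.9800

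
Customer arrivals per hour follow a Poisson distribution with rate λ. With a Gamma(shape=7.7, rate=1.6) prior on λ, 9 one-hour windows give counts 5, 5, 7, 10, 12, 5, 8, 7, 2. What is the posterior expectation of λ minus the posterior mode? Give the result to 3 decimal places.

0.094

Σ counts = 61. Posterior: Gamma(shape = 7.7+61 = 68.7, rate = 1.6+9 = 10.6).
Mode = (α−1)/β = 67.7/10.6 = 6.387.
Mean = α/β = 68.7/10.6 = 6.481.
Difference = 6.481 − 6.387 = 0.094.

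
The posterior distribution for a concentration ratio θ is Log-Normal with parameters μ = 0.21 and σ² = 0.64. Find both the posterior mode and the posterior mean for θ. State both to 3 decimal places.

MAP = 0.651, posterior mean = 1.699

Mode = exp(μ − σ²) = exp(-0.43) = 0.651.
Mean = exp(μ + σ²/2) = exp(0.530) = 1.699.
The posterior is right-skewed, so the mean exceeds the mode.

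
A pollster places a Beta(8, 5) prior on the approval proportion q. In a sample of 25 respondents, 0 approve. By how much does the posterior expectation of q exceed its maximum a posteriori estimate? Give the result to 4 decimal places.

Posterior: Beta(8+0, 5+25) = Beta(8, 30).
Mode = (8−1)/(8+30−2) = 7/36 = 0.1944.
Mean = 8/(8+30) = 8/38 = 0.2105.
Difference = 0.2105 − 0.1944 = 0.0161.
The posterior is right-skewed, so the mean exceeds the mode.

0.0161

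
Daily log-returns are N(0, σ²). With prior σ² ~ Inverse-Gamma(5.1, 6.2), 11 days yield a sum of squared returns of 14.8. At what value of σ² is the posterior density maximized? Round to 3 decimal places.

1.172

Posterior: Inverse-Gamma(shape = 5.1+11/2 = 10.6, scale = 6.2+14.8/2 = 13.6).
Mode = β/(α+1) = 13.6/11.6 = 1.172.
Mean = β/(α−1) = 13.6/9.6 = 1.417.
This is the posterior mode — the MAP estimate.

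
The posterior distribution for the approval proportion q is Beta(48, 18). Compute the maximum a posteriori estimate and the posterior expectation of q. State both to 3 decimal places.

Mode = (48−1)/(48+18−2) = 47/64 = 0.734.
Mean = 48/(48+18) = 48/66 = 0.727.

q_MAP = 0.734, E[q|data] = 0.727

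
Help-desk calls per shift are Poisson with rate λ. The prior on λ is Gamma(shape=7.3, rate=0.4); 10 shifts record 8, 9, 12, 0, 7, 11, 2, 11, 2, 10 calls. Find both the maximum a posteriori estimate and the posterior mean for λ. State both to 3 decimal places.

λ_MAP = 7.529, E[λ|data] = 7.625

Σ counts = 72. Posterior: Gamma(shape = 7.3+72 = 79.3, rate = 0.4+10 = 10.4).
Mode = (α−1)/β = 78.3/10.4 = 7.529.
Mean = α/β = 79.3/10.4 = 7.625.
The mean is pulled above the mode by the posterior's right skew.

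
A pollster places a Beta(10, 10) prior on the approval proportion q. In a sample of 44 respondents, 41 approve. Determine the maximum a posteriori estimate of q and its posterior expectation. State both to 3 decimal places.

Posterior: Beta(10+41, 10+3) = Beta(51, 13).
Mode = (51−1)/(51+13−2) = 50/62 = 0.806.
Mean = 51/(51+13) = 51/64 = 0.797.

maximum a posteriori estimate = 0.806, posterior expectation = 0.797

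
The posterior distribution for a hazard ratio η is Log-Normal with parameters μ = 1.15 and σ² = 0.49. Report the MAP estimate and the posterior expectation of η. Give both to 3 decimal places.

Mode = exp(μ − σ²) = exp(0.66) = 1.935.
Mean = exp(μ + σ²/2) = exp(1.395) = 4.035.
Mean > mode: the posterior has a right tail.

MAP: 1.935. Posterior mean: 4.035.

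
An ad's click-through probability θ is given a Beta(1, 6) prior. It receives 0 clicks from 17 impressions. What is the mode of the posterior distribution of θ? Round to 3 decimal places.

0.000

Posterior: Beta(1+0, 6+17) = Beta(1, 23).
Since α = 1 ≤ 1 and β > 1, the Beta density is monotone decreasing on [0,1]; the mode is at 0.
Mean = 1/(1+23) = 0.042.
This is the posterior mode — the MAP estimate.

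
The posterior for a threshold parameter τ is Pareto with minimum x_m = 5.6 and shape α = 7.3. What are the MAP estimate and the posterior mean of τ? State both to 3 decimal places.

MAP: 5.600. Posterior mean: 6.489.

The Pareto density is strictly decreasing on [x_m, ∞), so the mode is x_m = 5.600.
Mean = α·x_m/(α−1) = 7.3·5.6/6.3 = 6.489.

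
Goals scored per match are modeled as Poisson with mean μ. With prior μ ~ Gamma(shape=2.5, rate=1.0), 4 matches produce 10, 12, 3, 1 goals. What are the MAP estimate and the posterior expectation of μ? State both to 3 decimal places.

MAP: 5.500. Posterior mean: 5.700.

Σ counts = 26. Posterior: Gamma(shape = 2.5+26 = 28.5, rate = 1.0+4 = 5.0).
Mode = (α−1)/β = 27.5/5.0 = 5.500.
Mean = α/β = 28.5/5.0 = 5.700.
Right-skewed posterior ⇒ mode < mean.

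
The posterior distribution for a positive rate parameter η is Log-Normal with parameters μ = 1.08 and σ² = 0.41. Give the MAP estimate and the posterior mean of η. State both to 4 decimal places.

MAP = 1.9542, posterior mean = 3.6147

Mode = exp(μ − σ²) = exp(0.67) = 1.9542.
Mean = exp(μ + σ²/2) = exp(1.285) = 3.6147.
Mean > mode: the posterior has a right tail.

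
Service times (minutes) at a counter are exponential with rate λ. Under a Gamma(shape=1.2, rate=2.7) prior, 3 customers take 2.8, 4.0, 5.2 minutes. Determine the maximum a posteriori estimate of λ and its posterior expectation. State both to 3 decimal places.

Σ times = 12.0. Posterior: Gamma(shape = 1.2+3 = 4.2, rate = 2.7+12.0 = 14.7).
Mode = (α−1)/β = 3.2/14.7 = 0.218.
Mean = α/β = 4.2/14.7 = 0.286.
Mean > mode: the posterior has a right tail.

maximum a posteriori estimate = 0.218, posterior expectation = 0.286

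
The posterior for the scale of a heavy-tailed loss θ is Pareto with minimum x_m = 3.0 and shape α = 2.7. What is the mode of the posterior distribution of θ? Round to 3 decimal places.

3.000

The Pareto density is strictly decreasing on [x_m, ∞), so the mode is x_m = 3.000.
Mean = α·x_m/(α−1) = 2.7·3.0/1.7 = 4.765.
This is the posterior mode — the MAP estimate.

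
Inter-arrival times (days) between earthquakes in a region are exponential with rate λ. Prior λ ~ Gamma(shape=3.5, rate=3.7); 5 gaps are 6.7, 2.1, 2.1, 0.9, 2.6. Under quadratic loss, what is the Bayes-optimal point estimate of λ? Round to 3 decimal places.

0.470

Σ times = 14.4. Posterior: Gamma(shape = 3.5+5 = 8.5, rate = 3.7+14.4 = 18.1).
Mode = (α−1)/β = 7.5/18.1 = 0.414.
Mean = α/β = 8.5/18.1 = 0.470.
Quadratic loss ⇒ the optimal estimator is the posterior mean.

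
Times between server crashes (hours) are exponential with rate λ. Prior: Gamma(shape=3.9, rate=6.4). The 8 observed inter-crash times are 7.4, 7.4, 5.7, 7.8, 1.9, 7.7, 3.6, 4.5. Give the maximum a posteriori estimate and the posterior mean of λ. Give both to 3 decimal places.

MAP = 0.208; posterior mean = 0.227

Σ times = 46.0. Posterior: Gamma(shape = 3.9+8 = 11.9, rate = 6.4+46.0 = 52.4).
Mode = (α−1)/β = 10.9/52.4 = 0.208.
Mean = α/β = 11.9/52.4 = 0.227.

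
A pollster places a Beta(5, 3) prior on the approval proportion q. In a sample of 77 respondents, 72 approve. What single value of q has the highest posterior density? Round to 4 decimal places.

0.9157

Posterior: Beta(5+72, 3+5) = Beta(77, 8).
Mode = (77−1)/(77+8−2) = 76/83 = 0.9157.
Mean = 77/(77+8) = 77/85 = 0.9059.
This is the posterior mode — the MAP estimate.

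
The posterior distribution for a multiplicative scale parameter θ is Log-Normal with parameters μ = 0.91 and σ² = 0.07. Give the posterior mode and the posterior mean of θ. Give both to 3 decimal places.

Mode = exp(μ − σ²) = exp(0.84) = 2.316.
Mean = exp(μ + σ²/2) = exp(0.945) = 2.573.

θ_MAP = 2.316, E[θ|data] = 2.573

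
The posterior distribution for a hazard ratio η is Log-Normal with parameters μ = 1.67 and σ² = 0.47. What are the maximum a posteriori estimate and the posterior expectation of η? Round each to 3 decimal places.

Mode = exp(μ − σ²) = exp(1.20) = 3.320.
Mean = exp(μ + σ²/2) = exp(1.905) = 6.719.

MAP = 3.320, posterior mean = 6.719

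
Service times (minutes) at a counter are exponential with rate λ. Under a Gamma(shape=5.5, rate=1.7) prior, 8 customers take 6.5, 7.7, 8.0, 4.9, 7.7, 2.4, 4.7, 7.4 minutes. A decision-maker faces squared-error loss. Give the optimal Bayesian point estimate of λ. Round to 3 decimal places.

Σ times = 49.3. Posterior: Gamma(shape = 5.5+8 = 13.5, rate = 1.7+49.3 = 51.0).
Mode = (α−1)/β = 12.5/51.0 = 0.245.
Mean = α/β = 13.5/51.0 = 0.265.
Squared-error loss ⇒ the optimal estimator is the posterior mean.

0.265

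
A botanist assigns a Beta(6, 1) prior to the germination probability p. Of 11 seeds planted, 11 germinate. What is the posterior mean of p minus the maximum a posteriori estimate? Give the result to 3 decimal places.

-0.056

Posterior: Beta(6+11, 1+0) = Beta(17, 1).
Since β = 1 ≤ 1 and α > 1, the Beta density is monotone increasing on [0,1]; the mode is at 1.
Mean = 17/(17+1) = 0.944.
Difference = 0.944 − 1.000 = -0.056.
The mean is pulled below the mode by the posterior's left skew.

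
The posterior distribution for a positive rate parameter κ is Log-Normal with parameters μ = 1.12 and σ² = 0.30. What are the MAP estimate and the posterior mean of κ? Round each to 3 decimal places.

MAP: 2.270. Posterior mean: 3.561.

Mode = exp(μ − σ²) = exp(0.82) = 2.270.
Mean = exp(μ + σ²/2) = exp(1.270) = 3.561.
The mean is pulled above the mode by the posterior's right skew.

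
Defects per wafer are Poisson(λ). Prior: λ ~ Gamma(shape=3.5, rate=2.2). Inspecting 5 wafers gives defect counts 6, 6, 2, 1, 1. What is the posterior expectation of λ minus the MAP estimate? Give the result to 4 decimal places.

Σ counts = 16. Posterior: Gamma(shape = 3.5+16 = 19.5, rate = 2.2+5 = 7.2).
Mode = (α−1)/β = 18.5/7.2 = 2.5694.
Mean = α/β = 19.5/7.2 = 2.7083.
Difference = 2.7083 − 2.5694 = 0.1389.
Mean > mode: the posterior has a right tail.

0.1389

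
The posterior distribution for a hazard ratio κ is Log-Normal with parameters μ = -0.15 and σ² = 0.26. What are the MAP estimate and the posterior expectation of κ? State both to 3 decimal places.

MAP = 0.664; posterior mean = 0.980

Mode = exp(μ − σ²) = exp(-0.41) = 0.664.
Mean = exp(μ + σ²/2) = exp(-0.020) = 0.980.
The mean is pulled above the mode by the posterior's right skew.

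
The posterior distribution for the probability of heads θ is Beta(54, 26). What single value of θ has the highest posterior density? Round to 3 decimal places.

0.679

Mode = (54−1)/(54+26−2) = 53/78 = 0.679.
Mean = 54/(54+26) = 54/80 = 0.675.
This is the posterior mode — the MAP estimate.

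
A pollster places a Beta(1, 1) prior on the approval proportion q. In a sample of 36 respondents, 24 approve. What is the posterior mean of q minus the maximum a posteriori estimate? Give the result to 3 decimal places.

Posterior: Beta(1+24, 1+12) = Beta(25, 13).
Mode = (25−1)/(25+13−2) = 24/36 = 0.667.
With a flat prior the MAP equals the MLE, 24/36.
Mean = 25/(25+13) = 25/38 = 0.658.
Difference = 0.658 − 0.667 = -0.009.
Mode > mean: the posterior has a left tail.

-0.009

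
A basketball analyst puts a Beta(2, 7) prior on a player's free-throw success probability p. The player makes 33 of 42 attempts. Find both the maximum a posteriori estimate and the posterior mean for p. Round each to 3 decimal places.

Posterior: Beta(2+33, 7+9) = Beta(35, 16).
Mode = (35−1)/(35+16−2) = 34/49 = 0.694.
Mean = 35/(35+16) = 35/51 = 0.686.

p_MAP = 0.694, E[p|data] = 0.686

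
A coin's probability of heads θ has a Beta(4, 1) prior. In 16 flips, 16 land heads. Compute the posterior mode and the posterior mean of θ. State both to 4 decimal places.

Posterior: Beta(4+16, 1+0) = Beta(20, 1).
Since β = 1 ≤ 1 and α > 1, the Beta density is monotone increasing on [0,1]; the mode is at 1.
Mean = 20/(20+1) = 0.9524.
Left-skewed posterior ⇒ mean < mode.

MAP: 1.0000. Posterior mean: 0.9524.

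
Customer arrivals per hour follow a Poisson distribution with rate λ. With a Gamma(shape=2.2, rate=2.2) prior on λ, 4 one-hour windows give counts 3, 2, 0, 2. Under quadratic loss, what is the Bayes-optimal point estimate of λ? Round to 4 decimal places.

1.4839

Σ counts = 7. Posterior: Gamma(shape = 2.2+7 = 9.2, rate = 2.2+4 = 6.2).
Mode = (α−1)/β = 8.2/6.2 = 1.3226.
Mean = α/β = 9.2/6.2 = 1.4839.
Quadratic loss ⇒ the optimal estimator is the posterior mean.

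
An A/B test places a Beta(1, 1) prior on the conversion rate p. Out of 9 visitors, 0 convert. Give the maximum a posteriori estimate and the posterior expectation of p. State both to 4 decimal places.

Posterior: Beta(1+0, 1+9) = Beta(1, 10).
Since α = 1 ≤ 1 and β > 1, the Beta density is monotone decreasing on [0,1]; the mode is at 0.
Mean = 1/(1+10) = 0.0909.
Mean > mode: the posterior has a right tail.

MAP = 0.0000; posterior mean = 0.0909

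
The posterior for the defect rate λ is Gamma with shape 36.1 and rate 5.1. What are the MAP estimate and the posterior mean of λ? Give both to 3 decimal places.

λ_MAP = 6.882, E[λ|data] = 7.078

Mode = (α−1)/β = 35.1/5.1 = 6.882.
Mean = α/β = 36.1/5.1 = 7.078.
Right-skewed posterior ⇒ mode < mean.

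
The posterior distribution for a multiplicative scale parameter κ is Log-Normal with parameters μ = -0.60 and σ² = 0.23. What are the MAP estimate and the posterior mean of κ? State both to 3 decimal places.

MAP estimate = 0.436, posterior mean = 0.616

Mode = exp(μ − σ²) = exp(-0.83) = 0.436.
Mean = exp(μ + σ²/2) = exp(-0.485) = 0.616.
Right-skewed posterior ⇒ mode < mean.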